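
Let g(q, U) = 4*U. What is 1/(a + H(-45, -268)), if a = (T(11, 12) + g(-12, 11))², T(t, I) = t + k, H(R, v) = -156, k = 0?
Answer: 1/2869 ≈ 0.00034855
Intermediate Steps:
T(t, I) = t (T(t, I) = t + 0 = t)
a = 3025 (a = (11 + 4*11)² = (11 + 44)² = 55² = 3025)
1/(a + H(-45, -268)) = 1/(3025 - 156) = 1/2869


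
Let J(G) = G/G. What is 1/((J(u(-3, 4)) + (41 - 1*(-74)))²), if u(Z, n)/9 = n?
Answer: 1/13456 ≈ 7.4316e-5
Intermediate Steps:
u(Z, n) = 9*n
J(G) = 1
1/((J(u(-3, 4)) + (41 - 1*(-74)))²) = 1/((1 + (41 - 1*(-74)))²) = 1/((1 + (41 + 74))²) = 1/((1 + 115)²) = 1/(116²) = 1/13456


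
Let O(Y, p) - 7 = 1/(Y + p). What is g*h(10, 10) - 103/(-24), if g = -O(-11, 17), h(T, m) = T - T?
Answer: 103/24 ≈ 4.2917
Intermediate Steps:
O(Y, p) = 7 + 1/(Y + p)
h(T, m) = 0
g = -43/6 (g = -(1 + 7*(-11) + 7*17)/(-11 + 17) = -(1 - 77 + 119)/6 = -43/6 ≈ -7.1667)
g*h(10, 10) - 103/(-24) = -43/6*0 - 103/(-24) = 0 - 103*(-1/24) = 0 + 103/24 = 103/24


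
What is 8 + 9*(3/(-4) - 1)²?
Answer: 569/16 ≈ 35.563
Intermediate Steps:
8 + 9*(3/(-4) - 1)² = 8 + 9*(3*(-¼) - 1)² = 8 + 9*(-¾ - 1)² = 8 + 9*(-7/4)² = 8 + 9*(49/16) = 8 + 441/16 = 569/16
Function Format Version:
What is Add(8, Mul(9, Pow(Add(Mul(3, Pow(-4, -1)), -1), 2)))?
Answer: Rational(569, 16) ≈ 35.563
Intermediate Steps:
Add(8, Mul(9, Pow(Add(Mul(3, Pow(-4, -1)), -1), 2))) = Add(8, Mul(9, Pow(Add(Mul(3, Rational(-1, 4)), -1), 2))) = Add(8, Mul(9, Pow(Add(Rational(-3, 4), -1), 2))) = Add(8, Mul(9, Pow(Rational(-7, 4), 2))) = Add(8, Mul(9, Rational(49, 16))) = Add(8, Rational(441, 16)) = Rational(569, 16)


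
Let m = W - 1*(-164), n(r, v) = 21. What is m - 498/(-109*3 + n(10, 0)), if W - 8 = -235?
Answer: -3130/51 ≈ -61.373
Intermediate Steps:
W = -227 (W = 8 - 235 = -227)
m = -63 (m = -227 - 1*(-164) = -227 + 164 = -63)
m - 498/(-109*3 + n(10, 0)) = -63 - 498/(-109*3 + 21) = -63 - 498/(-327 + 21) = -63 - 498/(-306) = -63 - 498*(-1/306) = -63 + 83/51 = -3130/51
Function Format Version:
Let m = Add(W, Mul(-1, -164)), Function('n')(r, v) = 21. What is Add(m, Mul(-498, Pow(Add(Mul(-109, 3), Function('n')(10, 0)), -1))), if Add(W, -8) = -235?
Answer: Rational(-3130, 51) ≈ -61.373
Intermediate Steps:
W = -227 (W = Add(8, -235) = -227)
m = -63 (m = Add(-227, Mul(-1, -164)) = Add(-227, 164) = -63)
Add(m, Mul(-498, Pow(Add(Mul(-109, 3), Function('n')(10, 0)), -1))) = Add(-63, Mul(-498, Pow(Add(Mul(-109, 3), 21), -1))) = Add(-63, Mul(-498, Pow(Add(-327, 21), -1))) = Add(-63, Mul(-498, Pow(-306, -1))) = Add(-63, Mul(-498, Rational(-1, 306))) = Add(-63, Rational(83, 51)) = Rational(-3130, 51)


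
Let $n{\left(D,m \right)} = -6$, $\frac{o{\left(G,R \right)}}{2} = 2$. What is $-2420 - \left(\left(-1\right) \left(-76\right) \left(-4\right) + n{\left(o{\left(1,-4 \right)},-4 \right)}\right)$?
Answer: $-2110$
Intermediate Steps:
$o{\left(G,R \right)} = 4$ ($o{\left(G,R \right)} = 2 \cdot 2 = 4$)
$-2420 - \left(\left(-1\right) \left(-76\right) \left(-4\right) + n{\left(o{\left(1,-4 \right)},-4 \right)}\right) = -2420 - \left(\left(-1\right) \left(-76\right) \left(-4\right) - 6\right) = -2420 - \left(76 \left(-4\right) - 6\right) = -2420 - \left(-304 - 6\right) = -2420 - -310 = -2420 + 310 = -2110$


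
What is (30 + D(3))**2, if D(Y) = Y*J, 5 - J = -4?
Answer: 3249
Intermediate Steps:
J = 9 (J = 5 - 1*(-4) = 5 + 4 = 9)
D(Y) = 9*Y (D(Y) = Y*9 = 9*Y)
(30 + D(3))**2 = (30 + 9*3)**2 = (30 + 27)**2 = 57**2 = 3249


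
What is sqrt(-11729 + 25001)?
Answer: 2*sqrt(3318) ≈ 115.20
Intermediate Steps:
sqrt(-11729 + 25001) = sqrt(13272) = 2*sqrt(3318)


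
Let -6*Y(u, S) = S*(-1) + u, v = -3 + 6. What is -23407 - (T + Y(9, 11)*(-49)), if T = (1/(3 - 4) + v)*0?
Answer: -70172/3 ≈ -23391.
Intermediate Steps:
v = 3
Y(u, S) = -u/6 + S/6 (Y(u, S) = -(S*(-1) + u)/6 = -(-S + u)/6 = -(u - S)/6 = -u/6 + S/6)
T = 0 (T = (1/(3 - 4) + 3)*0 = (1/(-1) + 3)*0 = (-1 + 3)*0 = 2*0 = 0)
-23407 - (T + Y(9, 11)*(-49)) = -23407 - (0 + (-1/6*9 + (1/6)*11)*(-49)) = -23407 - (0 + (-3/2 + 11/6)*(-49)) = -23407 - (0 + (1/3)*(-49)) = -23407 - (0 - 49/3) = -23407 - 1*(-49/3) = -23407 + 49/3 = -70172/3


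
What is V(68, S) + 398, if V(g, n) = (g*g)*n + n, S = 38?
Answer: 176148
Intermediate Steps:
V(g, n) = n + n*g² (V(g, n) = g²*n + n = n*g² + n = n + n*g²)
V(68, S) + 398 = 38*(1 + 68²) + 398 = 38*(1 + 4624) + 398 = 38*4625 + 398 = 175750 + 398 = 176148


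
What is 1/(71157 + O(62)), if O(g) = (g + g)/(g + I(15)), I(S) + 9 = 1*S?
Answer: 17/1209700 ≈ 1.4053e-5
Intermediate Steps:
I(S) = -9 + S (I(S) = -9 + 1*S = -9 + S)
O(g) = 2*g/(6 + g) (O(g) = (g + g)/(g + (-9 + 15)) = (2*g)/(g + 6) = (2*g)/(6 + g) = 2*g/(6 + g))
1/(71157 + O(62)) = 1/(71157 + 2*62/(6 + 62)) = 1/(71157 + 2*62/68) = 1/(71157 + 2*62*(1/68)) = 1/(71157 + 31/17) = 1/(1209700/17) = 17/1209700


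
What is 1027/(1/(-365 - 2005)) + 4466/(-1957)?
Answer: -4763322896/1957 ≈ -2.4340e+6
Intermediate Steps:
1027/(1/(-365 - 2005)) + 4466/(-1957) = 1027/(1/(-2370)) + 4466*(-1/1957) = 1027/(-1/2370) - 4466/1957 = 1027*(-2370) - 4466/1957 = -2433990 - 4466/1957 = -4763322896/1957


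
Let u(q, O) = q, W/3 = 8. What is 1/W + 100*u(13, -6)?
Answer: 31201/24 ≈ 1300.0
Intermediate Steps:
W = 24 (W = 3*8 = 24)
1/W + 100*u(13, -6) = 1/24 + 100*13 = 1/24 + 1300 = 31201/24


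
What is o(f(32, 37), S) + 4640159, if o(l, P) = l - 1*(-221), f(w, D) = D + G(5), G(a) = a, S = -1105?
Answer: 4640422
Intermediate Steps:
f(w, D) = 5 + D (f(w, D) = D + 5 = 5 + D)
o(l, P) = 221 + l (o(l, P) = l + 221 = 221 + l)
o(f(32, 37), S) + 4640159 = (221 + (5 + 37)) + 4640159 = (221 + 42) + 4640159 = 263 + 4640159 = 4640422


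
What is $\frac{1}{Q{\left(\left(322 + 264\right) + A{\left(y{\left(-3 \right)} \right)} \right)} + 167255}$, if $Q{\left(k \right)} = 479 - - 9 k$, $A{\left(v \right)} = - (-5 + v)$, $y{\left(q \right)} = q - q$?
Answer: $\frac{1}{173053} \approx 5.7786 \cdot 10^{-6}$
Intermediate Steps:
$y{\left(q \right)} = 0$
$A{\left(v \right)} = 5 - v$
$Q{\left(k \right)} = 479 + 9 k$
$\frac{1}{Q{\left(\left(322 + 264\right) + A{\left(y{\left(-3 \right)} \right)} \right)} + 167255} = \frac{1}{\left(479 + 9 \left(\left(322 + 264\right) + \left(5 - 0\right)\right)\right) + 167255} = \frac{1}{\left(479 + 9 \left(586 + \left(5 + 0\right)\right)\right) + 167255} = \frac{1}{\left(479 + 9 \left(586 + 5\right)\right) + 167255} = \frac{1}{\left(479 + 9 \cdot 591\right) + 167255} = \frac{1}{\left(479 + 5319\right) + 167255} = \frac{1}{5798 + 167255} = \frac{1}{173053}$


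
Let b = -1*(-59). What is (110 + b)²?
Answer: 28561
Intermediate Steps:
b = 59
(110 + b)² = (110 + 59)² = 169² = 28561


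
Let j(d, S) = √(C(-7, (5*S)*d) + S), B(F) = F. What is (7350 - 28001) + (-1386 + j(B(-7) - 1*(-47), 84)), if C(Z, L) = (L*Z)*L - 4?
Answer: -22037 + 4*I*√123479995 ≈ -22037.0 + 44449.0*I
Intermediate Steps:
C(Z, L) = -4 + Z*L² (C(Z, L) = Z*L² - 4 = -4 + Z*L²)
j(d, S) = √(-4 + S - 175*S²*d²) (j(d, S) = √((-4 - 7*25*S²*d²) + S) = √((-4 - 175*S²*d²) + S) = √(-4 + S - 175*S²*d²))
(7350 - 28001) + (-1386 + j(B(-7) - 1*(-47), 84)) = (7350 - 28001) + (-1386 + √(-4 + 84 - 175*84²*(-7 - 1*(-47))²)) = -20651 + (-1386 + √(-4 + 84 - 175*7056*(-7 + 47)²)) = -20651 + (-1386 + √(-4 + 84 - 175*7056*40²)) = -20651 + (-1386 + √(-4 + 84 - 175*7056*1600)) = -20651 + (-1386 + √(-4 + 84 - 1975680000)) = -20651 + (-1386 + √(-1975679920)) = -20651 + (-1386 + 4*I*√123479995) = -22037 + 4*I*√123479995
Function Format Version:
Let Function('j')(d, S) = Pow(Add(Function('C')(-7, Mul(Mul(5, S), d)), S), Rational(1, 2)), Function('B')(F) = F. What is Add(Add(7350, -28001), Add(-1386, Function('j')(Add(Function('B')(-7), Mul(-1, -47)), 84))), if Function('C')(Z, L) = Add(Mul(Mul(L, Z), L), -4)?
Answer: Add(-22037, Mul(4, I, Pow(123479995, Rational(1, 2)))) ≈ Add(-22037., Mul(44449., I))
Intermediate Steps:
Function('C')(Z, L) = Add(-4, Mul(Z, Pow(L, 2))) (Function('C')(Z, L) = Add(Mul(Z, Pow(L, 2)), -4) = Add(-4, Mul(Z, Pow(L, 2))))
Function('j')(d, S) = Pow(Add(-4, S, Mul(-175, Pow(S, 2), Pow(d, 2))), Rational(1, 2)) (Function('j')(d, S) = Pow(Add(Add(-4, Mul(-7, Pow(Mul(Mul(5, S), d), 2))), S), Rational(1, 2)) = Pow(Add(Add(-4, Mul(-7, Pow(Mul(5, S, d), 2))), S), Rational(1, 2)) = Pow(Add(Add(-4, Mul(-7, Mul(25, Pow(S, 2), Pow(d, 2)))), S), Rational(1, 2)) = Pow(Add(Add(-4, Mul(-175, Pow(S, 2), Pow(d, 2))), S), Rational(1, 2)) = Pow(Add(-4, S, Mul(-175, Pow(S, 2), Pow(d, 2))), Rational(1, 2)))
Add(Add(7350, -28001), Add(-1386, Function('j')(Add(Function('B')(-7), Mul(-1, -47)), 84))) = Add(Add(7350, -28001), Add(-1386, Pow(Add(-4, 84, Mul(-175, Pow(84, 2), Pow(Add(-7, Mul(-1, -47)), 2))), Rational(1, 2)))) = Add(-20651, Add(-1386, Pow(Add(-4, 84, Mul(-175, 7056, Pow(Add(-7, 47), 2))), Rational(1, 2)))) = Add(-20651, Add(-1386, Pow(Add(-4, 84, Mul(-175, 7056, Pow(40, 2))), Rational(1, 2)))) = Add(-20651, Add(-1386, Pow(Add(-4, 84, Mul(-175, 7056, 1600)), Rational(1, 2)))) = Add(-20651, Add(-1386, Pow(Add(-4, 84, -1975680000), Rational(1, 2)))) = Add(-20651, Add(-1386, Pow(-1975679920, Rational(1, 2)))) = Add(-20651, Add(-1386, Mul(4, I, Pow(123479995, Rational(1, 2))))) = Add(-22037, Mul(4, I, Pow(123479995, Rational(1, 2))))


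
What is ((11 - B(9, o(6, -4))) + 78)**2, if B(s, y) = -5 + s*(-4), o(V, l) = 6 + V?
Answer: 16900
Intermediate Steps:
B(s, y) = -5 - 4*s
((11 - B(9, o(6, -4))) + 78)**2 = ((11 - (-5 - 4*9)) + 78)**2 = ((11 - (-5 - 36)) + 78)**2 = ((11 - 1*(-41)) + 78)**2 = ((11 + 41) + 78)**2 = (52 + 78)**2 = 130**2 = 16900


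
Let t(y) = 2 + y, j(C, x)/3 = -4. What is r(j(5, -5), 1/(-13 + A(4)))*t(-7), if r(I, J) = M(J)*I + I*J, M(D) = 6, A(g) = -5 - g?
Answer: 3930/11 ≈ 357.27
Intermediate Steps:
j(C, x) = -12 (j(C, x) = 3*(-4) = -12)
r(I, J) = 6*I + I*J
r(j(5, -5), 1/(-13 + A(4)))*t(-7) = (-12*(6 + 1/(-13 + (-5 - 1*4))))*(2 - 7) = -12*(6 + 1/(-13 + (-5 - 4)))*(-5) = -12*(6 + 1/(-13 - 9))*(-5) = -12*(6 + 1/(-22))*(-5) = -12*(6 - 1/22)*(-5) = -12*131/22*(-5) = -786/11*(-5) = 3930/11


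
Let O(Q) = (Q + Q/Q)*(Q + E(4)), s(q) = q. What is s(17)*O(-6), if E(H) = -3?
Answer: 765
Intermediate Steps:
O(Q) = (1 + Q)*(-3 + Q) (O(Q) = (Q + Q/Q)*(Q - 3) = (Q + 1)*(-3 + Q) = (1 + Q)*(-3 + Q))
s(17)*O(-6) = 17*(-3 + (-6)² - 2*(-6)) = 17*(-3 + 36 + 12) = 17*45 = 765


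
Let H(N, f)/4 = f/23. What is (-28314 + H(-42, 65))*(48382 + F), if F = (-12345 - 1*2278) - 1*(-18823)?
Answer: -34228883884/23 ≈ -1.4882e+9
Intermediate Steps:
F = 4200 (F = (-12345 - 2278) + 18823 = -14623 + 18823 = 4200)
H(N, f) = 4*f/23 (H(N, f) = 4*(f/23) = 4*f/23)
(-28314 + H(-42, 65))*(48382 + F) = (-28314 + (4/23)*65)*(48382 + 4200) = (-28314 + 260/23)*52582 = -650962/23*52582 = -34228883884/23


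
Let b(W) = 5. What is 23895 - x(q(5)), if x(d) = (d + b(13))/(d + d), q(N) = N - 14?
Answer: 215053/9 ≈ 23895.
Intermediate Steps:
q(N) = -14 + N
x(d) = (5 + d)/(2*d) (x(d) = (d + 5)/(d + d) = (5 + d)/((2*d)) = (5 + d)*(1/(2*d)) = (5 + d)/(2*d))
23895 - x(q(5)) = 23895 - (5 + (-14 + 5))/(2*(-14 + 5)) = 23895 - (5 - 9)/(2*(-9)) = 23895 - (-1)*(-4)/(2*9) = 23895 - 1*2/9 = 23895 - 2/9 = 215053/9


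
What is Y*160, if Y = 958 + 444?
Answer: 224320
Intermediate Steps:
Y = 1402
Y*160 = 1402*160 = 224320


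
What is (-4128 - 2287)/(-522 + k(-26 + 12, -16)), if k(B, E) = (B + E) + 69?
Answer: 6415/483 ≈ 13.282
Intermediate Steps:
k(B, E) = 69 + B + E
(-4128 - 2287)/(-522 + k(-26 + 12, -16)) = (-4128 - 2287)/(-522 + (69 + (-26 + 12) - 16)) = -6415/(-522 + (69 - 14 - 16)) = -6415/(-522 + 39) = -6415/(-483) = -6415*(-1/483) = 6415/483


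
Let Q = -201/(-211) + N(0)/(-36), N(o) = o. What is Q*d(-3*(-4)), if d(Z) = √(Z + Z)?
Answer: 402*√6/211 ≈ 4.6668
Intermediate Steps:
d(Z) = √2*√Z (d(Z) = √(2*Z) = √2*√Z)
Q = 201/211 (Q = -201/(-211) + 0/(-36) = -201*(-1/211) + 0*(-1/36) = 201/211 + 0 = 201/211 ≈ 0.95261)
Q*d(-3*(-4)) = 201*(√2*√(-3*(-4)))/211 = 201*(√2*√12)/211 = 201*(√2*(2*√3))/211 = 201*(2*√6)/211 = 402*√6/211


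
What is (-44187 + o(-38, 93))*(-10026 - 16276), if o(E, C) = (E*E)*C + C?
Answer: -2372387796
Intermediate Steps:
o(E, C) = C + C*E² (o(E, C) = E²*C + C = C*E² + C = C + C*E²)
(-44187 + o(-38, 93))*(-10026 - 16276) = (-44187 + 93*(1 + (-38)²))*(-10026 - 16276) = (-44187 + 93*(1 + 1444))*(-26302) = (-44187 + 93*1445)*(-26302) = (-44187 + 134385)*(-26302) = 90198*(-26302) = -2372387796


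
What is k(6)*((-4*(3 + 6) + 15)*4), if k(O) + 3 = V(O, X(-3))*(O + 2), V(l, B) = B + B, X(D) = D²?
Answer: -11844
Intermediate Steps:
V(l, B) = 2*B
k(O) = 33 + 18*O (k(O) = -3 + (2*(-3)²)*(O + 2) = -3 + (2*9)*(2 + O) = -3 + 18*(2 + O) = -3 + (36 + 18*O) = 33 + 18*O)
k(6)*((-4*(3 + 6) + 15)*4) = (33 + 18*6)*((-4*(3 + 6) + 15)*4) = (33 + 108)*((-4*9 + 15)*4) = 141*((-36 + 15)*4) = 141*(-21*4) = 141*(-84) = -11844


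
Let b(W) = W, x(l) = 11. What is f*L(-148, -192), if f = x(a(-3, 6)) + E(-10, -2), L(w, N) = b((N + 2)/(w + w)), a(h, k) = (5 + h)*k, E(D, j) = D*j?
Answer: 2945/148 ≈ 19.899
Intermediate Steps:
a(h, k) = k*(5 + h)
L(w, N) = (2 + N)/(2*w) (L(w, N) = (N + 2)/(w + w) = (2 + N)/((2*w)) = (2 + N)*(1/(2*w)) = (2 + N)/(2*w))
f = 31 (f = 11 - 10*(-2) = 11 + 20 = 31)
f*L(-148, -192) = 31*((½)*(2 - 192)/(-148)) = 31*((½)*(-1/148)*(-190)) = 31*(95/148) = 2945/148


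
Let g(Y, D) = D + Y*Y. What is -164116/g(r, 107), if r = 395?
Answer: -41029/39033 ≈ -1.0511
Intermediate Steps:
g(Y, D) = D + Y**2
-164116/g(r, 107) = -164116/(107 + 395**2) = -164116/(107 + 156025) = -164116/156132 = -164116*1/156132 = -41029/39033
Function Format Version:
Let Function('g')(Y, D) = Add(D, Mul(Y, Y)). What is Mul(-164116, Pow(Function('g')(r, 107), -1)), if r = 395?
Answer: Rational(-41029, 39033) ≈ -1.0511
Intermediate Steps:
Function('g')(Y, D) = Add(D, Pow(Y, 2))
Mul(-164116, Pow(Function('g')(r, 107), -1)) = Mul(-164116, Pow(Add(107, Pow(395, 2)), -1)) = Mul(-164116, Pow(Add(107, 156025), -1)) = Mul(-164116, Pow(156132, -1)) = Mul(-164116, Rational(1, 156132)) = Rational(-41029, 39033)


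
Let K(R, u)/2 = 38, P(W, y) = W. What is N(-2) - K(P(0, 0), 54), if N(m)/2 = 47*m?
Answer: -264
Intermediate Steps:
K(R, u) = 76 (K(R, u) = 2*38 = 76)
N(m) = 94*m (N(m) = 2*(47*m) = 94*m)
N(-2) - K(P(0, 0), 54) = 94*(-2) - 1*76 = -188 - 76 = -264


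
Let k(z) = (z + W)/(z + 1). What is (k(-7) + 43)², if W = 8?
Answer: 66049/36 ≈ 1834.7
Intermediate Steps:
k(z) = (8 + z)/(1 + z) (k(z) = (z + 8)/(z + 1) = (8 + z)/(1 + z))
(k(-7) + 43)² = ((8 - 7)/(1 - 7) + 43)² = (1/(-6) + 43)² = (-⅙*1 + 43)² = (-⅙ + 43)² = (257/6)² = 66049/36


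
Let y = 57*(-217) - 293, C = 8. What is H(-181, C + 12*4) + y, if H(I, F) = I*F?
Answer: -22798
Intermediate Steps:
H(I, F) = F*I
y = -12662 (y = -12369 - 293 = -12662)
H(-181, C + 12*4) + y = (8 + 12*4)*(-181) - 12662 = (8 + 48)*(-181) - 12662 = 56*(-181) - 12662 = -10136 - 12662 = -22798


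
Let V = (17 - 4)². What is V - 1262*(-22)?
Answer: 27933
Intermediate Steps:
V = 169 (V = 13² = 169)
V - 1262*(-22) = 169 - 1262*(-22) = 169 + 27764 = 27933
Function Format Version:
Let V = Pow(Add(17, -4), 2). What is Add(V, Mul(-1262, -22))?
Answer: 27933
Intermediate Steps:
V = 169 (V = Pow(13, 2) = 169)
Add(V, Mul(-1262, -22)) = Add(169, Mul(-1262, -22)) = Add(169, 27764) = 27933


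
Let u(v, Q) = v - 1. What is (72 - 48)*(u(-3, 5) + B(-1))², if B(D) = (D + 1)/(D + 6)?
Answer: 384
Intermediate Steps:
B(D) = (1 + D)/(6 + D)
u(v, Q) = -1 + v
(72 - 48)*(u(-3, 5) + B(-1))² = (72 - 48)*((-1 - 3) + (1 - 1)/(6 - 1))² = 24*(-4 + 0/5)² = 24*(-4 + (⅕)*0)² = 24*(-4 + 0)² = 24*(-4)² = 24*16 = 384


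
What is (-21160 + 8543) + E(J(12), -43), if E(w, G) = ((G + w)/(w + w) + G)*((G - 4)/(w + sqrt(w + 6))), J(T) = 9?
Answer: -406867/33 - 9494*sqrt(15)/297 ≈ -12453.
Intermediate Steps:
E(w, G) = (-4 + G)*(G + (G + w)/(2*w))/(w + sqrt(6 + w)) (E(w, G) = ((G + w)/((2*w)) + G)*((-4 + G)/(w + sqrt(6 + w))) = ((G + w)*(1/(2*w)) + G)*((-4 + G)/(w + sqrt(6 + w))) = ((G + w)/(2*w) + G)*((-4 + G)/(w + sqrt(6 + w))) = (G + (G + w)/(2*w))*((-4 + G)/(w + sqrt(6 + w))) = (-4 + G)*(G + (G + w)/(2*w))/(w + sqrt(6 + w)))
(-21160 + 8543) + E(J(12), -43) = (-21160 + 8543) + (1/2)*((-43)**2 - 4*(-43) - 4*9 - 7*(-43)*9 + 2*9*(-43)**2)/(9*(9 + sqrt(6 + 9))) = -12617 + (1/2)*(1/9)*(1849 + 172 - 36 + 2709 + 2*9*1849)/(9 + sqrt(15)) = -12617 + (1/2)*(1/9)*(1849 + 172 - 36 + 2709 + 33282)/(9 + sqrt(15)) = -12617 + (1/2)*(1/9)*37976/(9 + sqrt(15)) = -12617 + 18988/(9*(9 + sqrt(15)))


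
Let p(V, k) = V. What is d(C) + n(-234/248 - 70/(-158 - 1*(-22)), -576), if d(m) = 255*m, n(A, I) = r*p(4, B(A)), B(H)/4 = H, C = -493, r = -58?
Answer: -125947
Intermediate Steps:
B(H) = 4*H
n(A, I) = -232 (n(A, I) = -58*4 = -232)
d(C) + n(-234/248 - 70/(-158 - 1*(-22)), -576) = 255*(-493) - 232 = -125715 - 232 = -125947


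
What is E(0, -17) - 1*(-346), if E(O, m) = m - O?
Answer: 329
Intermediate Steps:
E(0, -17) - 1*(-346) = (-17 - 1*0) - 1*(-346) = (-17 + 0) + 346 = -17 + 346 = 329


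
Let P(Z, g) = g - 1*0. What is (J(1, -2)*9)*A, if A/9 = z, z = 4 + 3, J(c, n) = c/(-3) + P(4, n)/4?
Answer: -945/2 ≈ -472.50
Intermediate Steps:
P(Z, g) = g (P(Z, g) = g + 0 = g)
J(c, n) = -c/3 + n/4 (J(c, n) = c/(-3) + n/4 = c*(-⅓) + n*(¼) = -c/3 + n/4)
z = 7
A = 63 (A = 9*7 = 63)
(J(1, -2)*9)*A = ((-⅓*1 + (¼)*(-2))*9)*63 = ((-⅓ - ½)*9)*63 = -⅚*9*63 = -15/2*63 = -945/2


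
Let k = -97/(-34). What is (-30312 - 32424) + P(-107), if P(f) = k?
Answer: -2132927/34 ≈ -62733.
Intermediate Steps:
k = 97/34 (k = -97*(-1/34) = 97/34 ≈ 2.8529)
P(f) = 97/34
(-30312 - 32424) + P(-107) = (-30312 - 32424) + 97/34 = -62736 + 97/34 = -2132927/34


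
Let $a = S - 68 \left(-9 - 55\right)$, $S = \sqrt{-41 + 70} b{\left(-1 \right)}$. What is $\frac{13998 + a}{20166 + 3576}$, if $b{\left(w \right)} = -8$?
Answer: $\frac{9175}{11871} - \frac{4 \sqrt{29}}{11871} \approx 0.77108$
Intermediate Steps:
$S = - 8 \sqrt{29}$ ($S = \sqrt{-41 + 70} \left(-8\right) = \sqrt{29} \left(-8\right) = - 8 \sqrt{29} \approx -43.081$)
$a = 4352 - 8 \sqrt{29}$ ($a = - 8 \sqrt{29} - 68 \left(-9 - 55\right) = - 8 \sqrt{29} - -4352 = - 8 \sqrt{29} + 4352 = 4352 - 8 \sqrt{29} \approx 4308.9$)
$\frac{13998 + a}{20166 + 3576} = \frac{13998 + \left(4352 - 8 \sqrt{29}\right)}{20166 + 3576} = \frac{18350 - 8 \sqrt{29}}{23742} = \left(18350 - 8 \sqrt{29}\right) \frac{1}{23742} = \frac{9175}{11871} - \frac{4 \sqrt{29}}{11871}$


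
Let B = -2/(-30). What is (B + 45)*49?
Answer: 33124/15 ≈ 2208.3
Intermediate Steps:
B = 1/15 (B = -2*(-1/30) = 1/15 ≈ 0.066667)
(B + 45)*49 = (1/15 + 45)*49 = (676/15)*49 = 33124/15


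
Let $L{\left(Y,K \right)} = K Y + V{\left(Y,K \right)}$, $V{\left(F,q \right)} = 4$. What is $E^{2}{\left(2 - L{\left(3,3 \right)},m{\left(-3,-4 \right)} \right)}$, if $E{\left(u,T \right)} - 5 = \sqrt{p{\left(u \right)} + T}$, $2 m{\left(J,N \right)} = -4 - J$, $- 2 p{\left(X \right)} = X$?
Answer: $\left(5 + \sqrt{5}\right)^{2} \approx 52.361$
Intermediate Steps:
$p{\left(X \right)} = - \frac{X}{2}$
$m{\left(J,N \right)} = -2 - \frac{J}{2}$ ($m{\left(J,N \right)} = \frac{-4 - J}{2} = -2 - \frac{J}{2}$)
$L{\left(Y,K \right)} = 4 + K Y$ ($L{\left(Y,K \right)} = K Y + 4 = 4 + K Y$)
$E{\left(u,T \right)} = 5 + \sqrt{T - \frac{u}{2}}$ ($E{\left(u,T \right)} = 5 + \sqrt{- \frac{u}{2} + T} = 5 + \sqrt{T - \frac{u}{2}}$)
$E^{2}{\left(2 - L{\left(3,3 \right)},m{\left(-3,-4 \right)} \right)} = \left(5 + \frac{\sqrt{- 2 \left(2 - \left(4 + 3 \cdot 3\right)\right) + 4 \left(-2 - - \frac{3}{2}\right)}}{2}\right)^{2} = \left(5 + \frac{\sqrt{- 2 \left(2 - \left(4 + 9\right)\right) + 4 \left(-2 + \frac{3}{2}\right)}}{2}\right)^{2} = \left(5 + \frac{\sqrt{- 2 \left(2 - 13\right) + 4 \left(- \frac{1}{2}\right)}}{2}\right)^{2} = \left(5 + \frac{\sqrt{- 2 \left(2 - 13\right) - 2}}{2}\right)^{2} = \left(5 + \frac{\sqrt{\left(-2\right) \left(-11\right) - 2}}{2}\right)^{2} = \left(5 + \frac{\sqrt{22 - 2}}{2}\right)^{2} = \left(5 + \frac{\sqrt{20}}{2}\right)^{2} = \left(5 + \frac{2 \sqrt{5}}{2}\right)^{2} = \left(5 + \sqrt{5}\right)^{2}$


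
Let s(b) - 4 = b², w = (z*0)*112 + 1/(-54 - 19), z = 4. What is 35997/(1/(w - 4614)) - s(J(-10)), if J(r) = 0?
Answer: -12124617823/73 ≈ -1.6609e+8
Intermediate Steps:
w = -1/73 (w = (4*0)*112 + 1/(-54 - 19) = 0*112 + 1/(-73) = 0 - 1/73 = -1/73 ≈ -0.013699)
s(b) = 4 + b²
35997/(1/(w - 4614)) - s(J(-10)) = 35997/(1/(-1/73 - 4614)) - (4 + 0²) = 35997/(1/(-336823/73)) - (4 + 0) = 35997/(-73/336823) - 1*4 = 35997*(-336823/73) - 4 = -12124617531/73 - 4 = -12124617823/73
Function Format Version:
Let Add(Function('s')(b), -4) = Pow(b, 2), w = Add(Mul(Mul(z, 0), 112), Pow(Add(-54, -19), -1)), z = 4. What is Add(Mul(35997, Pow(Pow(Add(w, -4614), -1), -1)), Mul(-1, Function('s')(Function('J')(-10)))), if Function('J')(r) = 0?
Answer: Rational(-12124617823, 73) ≈ -1.6609e+8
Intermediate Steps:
w = Rational(-1, 73) (w = Add(Mul(Mul(4, 0), 112), Pow(Add(-54, -19), -1)) = Add(Mul(0, 112), Pow(-73, -1)) = Add(0, Rational(-1, 73)) = Rational(-1, 73) ≈ -0.013699)
Function('s')(b) = Add(4, Pow(b, 2))
Add(Mul(35997, Pow(Pow(Add(w, -4614), -1), -1)), Mul(-1, Function('s')(Function('J')(-10)))) = Add(Mul(35997, Pow(Pow(Add(Rational(-1, 73), -4614), -1), -1)), Mul(-1, Add(4, Pow(0, 2)))) = Add(Mul(35997, Pow(Pow(Rational(-336823, 73), -1), -1)), Mul(-1, Add(4, 0))) = Add(Mul(35997, Pow(Rational(-73, 336823), -1)), Mul(-1, 4)) = Add(Mul(35997, Rational(-336823, 73)), -4) = Add(Rational(-12124617531, 73), -4) = Rational(-12124617823, 73)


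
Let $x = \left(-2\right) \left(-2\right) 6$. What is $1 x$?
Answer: $24$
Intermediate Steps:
$x = 24$ ($x = 4 \cdot 6 = 24$)
$1 x = 1 \cdot 24 = 24$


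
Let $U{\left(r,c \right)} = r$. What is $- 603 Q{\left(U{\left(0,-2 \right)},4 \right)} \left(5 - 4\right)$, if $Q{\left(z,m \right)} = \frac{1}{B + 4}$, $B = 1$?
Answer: $- \frac{603}{5} \approx -120.6$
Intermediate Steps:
$Q{\left(z,m \right)} = \frac{1}{5}$ ($Q{\left(z,m \right)} = \frac{1}{1 + 4} = \frac{1}{5}$)
$- 603 Q{\left(U{\left(0,-2 \right)},4 \right)} \left(5 - 4\right) = - 603 \frac{5 - 4}{5} = - 603 \cdot \frac{1}{5} \cdot 1 = \left(-603\right) \frac{1}{5} = - \frac{603}{5}$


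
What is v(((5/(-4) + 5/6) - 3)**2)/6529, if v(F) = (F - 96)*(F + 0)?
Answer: -20412383/135385344 ≈ -0.15077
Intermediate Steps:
v(F) = F*(-96 + F) (v(F) = (-96 + F)*F = F*(-96 + F))
v(((5/(-4) + 5/6) - 3)**2)/6529 = (((5/(-4) + 5/6) - 3)**2*(-96 + ((5/(-4) + 5/6) - 3)**2))/6529 = (((5*(-1/4) + 5*(1/6)) - 3)**2*(-96 + ((5*(-1/4) + 5*(1/6)) - 3)**2))*(1/6529) = (((-5/4 + 5/6) - 3)**2*(-96 + ((-5/4 + 5/6) - 3)**2))*(1/6529) = ((-5/12 - 3)**2*(-96 + (-5/12 - 3)**2))*(1/6529) = ((-41/12)**2*(-96 + (-41/12)**2))*(1/6529) = (1681*(-96 + 1681/144)/144)*(1/6529) = ((1681/144)*(-12143/144))*(1/6529) = -20412383/20736*1/6529 = -20412383/135385344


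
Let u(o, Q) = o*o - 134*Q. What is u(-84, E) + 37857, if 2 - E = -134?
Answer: 26689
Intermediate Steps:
E = 136 (E = 2 - 1*(-134) = 2 + 134 = 136)
u(o, Q) = o**2 - 134*Q
u(-84, E) + 37857 = ((-84)**2 - 134*136) + 37857 = (7056 - 18224) + 37857 = -11168 + 37857 = 26689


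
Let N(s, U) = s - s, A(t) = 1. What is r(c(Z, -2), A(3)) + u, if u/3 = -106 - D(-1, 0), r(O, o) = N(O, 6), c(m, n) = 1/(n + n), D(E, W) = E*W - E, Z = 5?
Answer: -321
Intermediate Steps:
N(s, U) = 0
D(E, W) = -E + E*W
c(m, n) = 1/(2*n)
r(O, o) = 0
u = -321 (u = 3*(-106 - (-1)*(-1 + 0)) = 3*(-106 - (-1)*(-1)) = 3*(-106 - 1*1) = 3*(-106 - 1) = 3*(-107) = -321)
r(c(Z, -2), A(3)) + u = 0 - 321 = -321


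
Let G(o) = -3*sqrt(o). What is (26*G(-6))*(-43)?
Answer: 3354*I*sqrt(6) ≈ 8215.6*I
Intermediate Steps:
(26*G(-6))*(-43) = (26*(-3*I*sqrt(6)))*(-43) = -78*I*sqrt(6)*(-43) = 3354*I*sqrt(6)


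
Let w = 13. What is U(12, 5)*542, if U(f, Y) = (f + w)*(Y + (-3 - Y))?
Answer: -40650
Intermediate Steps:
U(f, Y) = -39 - 3*f (U(f, Y) = (f + 13)*(Y + (-3 - Y)) = (13 + f)*(-3) = -39 - 3*f)
U(12, 5)*542 = (-39 - 3*12)*542 = (-39 - 36)*542 = -75*542 = -40650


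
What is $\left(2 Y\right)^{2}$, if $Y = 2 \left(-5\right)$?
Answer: $400$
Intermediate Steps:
$Y = -10$
$\left(2 Y\right)^{2} = \left(2 \left(-10\right)\right)^{2} = \left(-20\right)^{2} = 400$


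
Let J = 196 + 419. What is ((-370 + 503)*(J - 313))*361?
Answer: 14499926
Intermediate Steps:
J = 615
((-370 + 503)*(J - 313))*361 = ((-370 + 503)*(615 - 313))*361 = (133*302)*361 = 40166*361 = 14499926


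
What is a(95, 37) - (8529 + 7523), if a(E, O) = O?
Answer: -16015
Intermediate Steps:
a(95, 37) - (8529 + 7523) = 37 - (8529 + 7523) = 37 - 1*16052 = 37 - 16052 = -16015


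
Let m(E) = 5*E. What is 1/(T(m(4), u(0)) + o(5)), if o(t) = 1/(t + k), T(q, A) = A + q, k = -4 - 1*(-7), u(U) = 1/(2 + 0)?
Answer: 8/165 ≈ 0.048485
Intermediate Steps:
u(U) = ½ (u(U) = 1/2 = ½)
k = 3 (k = -4 + 7 = 3)
o(t) = 1/(3 + t) (o(t) = 1/(t + 3) = 1/(3 + t))
1/(T(m(4), u(0)) + o(5)) = 1/((½ + 5*4) + 1/(3 + 5)) = 1/((½ + 20) + 1/8) = 1/(41/2 + ⅛) = 1/(165/8) = 8/165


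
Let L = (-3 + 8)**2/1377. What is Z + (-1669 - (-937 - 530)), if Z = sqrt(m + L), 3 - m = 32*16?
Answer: -202 + 2*I*sqrt(2978689)/153 ≈ -202.0 + 22.561*I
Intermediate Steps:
m = -509 (m = 3 - 32*16 = 3 - 1*512 = 3 - 512 = -509)
L = 25/1377 (L = 5**2*(1/1377) = 25*(1/1377) = 25/1377 ≈ 0.018155)
Z = 2*I*sqrt(2978689)/153 (Z = sqrt(-509 + 25/1377) = sqrt(-700868/1377) = 2*I*sqrt(2978689)/153 ≈ 22.561*I)
Z + (-1669 - (-937 - 530)) = 2*I*sqrt(2978689)/153 + (-1669 - (-937 - 530)) = 2*I*sqrt(2978689)/153 + (-1669 - 1*(-1467)) = 2*I*sqrt(2978689)/153 + (-1669 + 1467) = 2*I*sqrt(2978689)/153 - 202 = -202 + 2*I*sqrt(2978689)/153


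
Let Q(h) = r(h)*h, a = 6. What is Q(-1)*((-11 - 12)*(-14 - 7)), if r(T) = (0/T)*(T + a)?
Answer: 0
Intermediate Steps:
r(T) = 0 (r(T) = (0/T)*(T + 6) = 0*(6 + T) = 0)
Q(h) = 0 (Q(h) = 0*h = 0)
Q(-1)*((-11 - 12)*(-14 - 7)) = 0*((-11 - 12)*(-14 - 7)) = 0*(-23*(-21)) = 0*483 = 0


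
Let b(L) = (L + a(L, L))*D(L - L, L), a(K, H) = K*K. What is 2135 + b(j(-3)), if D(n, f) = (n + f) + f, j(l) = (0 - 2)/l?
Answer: 57685/27 ≈ 2136.5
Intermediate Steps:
j(l) = -2/l
a(K, H) = K²
D(n, f) = n + 2*f (D(n, f) = (f + n) + f = n + 2*f)
b(L) = 2*L*(L + L²) (b(L) = (L + L²)*((L - L) + 2*L) = (L + L²)*(0 + 2*L) = (L + L²)*(2*L) = 2*L*(L + L²))
2135 + b(j(-3)) = 2135 + 2*(-2/(-3))²*(1 - 2/(-3)) = 2135 + 2*(-2*(-⅓))²*(1 - 2*(-⅓)) = 2135 + 2*(⅔)²*(1 + ⅔) = 2135 + 2*(4/9)*(5/3) = 2135 + 40/27 = 57685/27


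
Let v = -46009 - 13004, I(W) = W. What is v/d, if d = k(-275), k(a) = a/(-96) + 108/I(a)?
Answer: -1557943200/65257 ≈ -23874.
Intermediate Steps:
k(a) = 108/a - a/96 (k(a) = a/(-96) + 108/a = a*(-1/96) + 108/a = -a/96 + 108/a = 108/a - a/96)
d = 65257/26400 (d = 108/(-275) - 1/96*(-275) = 108*(-1/275) + 275/96 = -108/275 + 275/96 = 65257/26400 ≈ 2.4719)
v = -59013
v/d = -59013/65257/26400 = -59013*26400/65257 = -1557943200/65257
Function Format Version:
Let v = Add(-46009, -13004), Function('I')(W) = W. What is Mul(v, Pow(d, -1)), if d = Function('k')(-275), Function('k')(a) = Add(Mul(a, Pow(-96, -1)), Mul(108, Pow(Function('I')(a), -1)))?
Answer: Rational(-1557943200, 65257) ≈ -23874.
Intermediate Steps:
Function('k')(a) = Add(Mul(108, Pow(a, -1)), Mul(Rational(-1, 96), a)) (Function('k')(a) = Add(Mul(a, Pow(-96, -1)), Mul(108, Pow(a, -1))) = Add(Mul(a, Rational(-1, 96)), Mul(108, Pow(a, -1))) = Add(Mul(Rational(-1, 96), a), Mul(108, Pow(a, -1))) = Add(Mul(108, Pow(a, -1)), Mul(Rational(-1, 96), a)))
d = Rational(65257, 26400) (d = Add(Mul(108, Pow(-275, -1)), Mul(Rational(-1, 96), -275)) = Add(Mul(108, Rational(-1, 275)), Rational(275, 96)) = Add(Rational(-108, 275), Rational(275, 96)) = Rational(65257, 26400) ≈ 2.4719)
v = -59013
Mul(v, Pow(d, -1)) = Mul(-59013, Pow(Rational(65257, 26400), -1)) = Mul(-59013, Rational(26400, 65257)) = Rational(-1557943200, 65257)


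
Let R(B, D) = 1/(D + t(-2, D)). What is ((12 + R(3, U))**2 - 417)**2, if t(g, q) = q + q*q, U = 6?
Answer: 394181809921/5308416 ≈ 74256.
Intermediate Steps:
t(g, q) = q + q**2
R(B, D) = 1/(D + D*(1 + D))
((12 + R(3, U))**2 - 417)**2 = ((12 + 1/(6*(2 + 6)))**2 - 417)**2 = ((12 + (1/6)/8)**2 - 417)**2 = ((12 + (1/6)*(1/8))**2 - 417)**2 = ((12 + 1/48)**2 - 417)**2 = ((577/48)**2 - 417)**2 = (332929/2304 - 417)**2 = (-627839/2304)**2 = 394181809921/5308416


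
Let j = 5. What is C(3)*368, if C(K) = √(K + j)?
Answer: 736*√2 ≈ 1040.9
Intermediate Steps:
C(K) = √(5 + K) (C(K) = √(K + 5) = √(5 + K))
C(3)*368 = √(5 + 3)*368 = √8*368 = (2*√2)*368 = 736*√2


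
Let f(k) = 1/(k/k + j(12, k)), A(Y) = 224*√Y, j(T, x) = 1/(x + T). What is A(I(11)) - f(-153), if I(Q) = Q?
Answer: -141/140 + 224*√11 ≈ 741.92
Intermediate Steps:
j(T, x) = 1/(T + x)
f(k) = 1/(1 + 1/(12 + k)) (f(k) = 1/(k/k + 1/(12 + k)) = 1/(1 + 1/(12 + k)))
A(I(11)) - f(-153) = 224*√11 - (12 - 153)/(13 - 153) = 224*√11 - (-141)/(-140) = 224*√11 - (-1)*(-141)/140 = 224*√11 - 1*141/140 = 224*√11 - 141/140 = -141/140 + 224*√11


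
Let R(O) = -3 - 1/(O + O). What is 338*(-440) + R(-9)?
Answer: -2677013/18 ≈ -1.4872e+5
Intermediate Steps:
R(O) = -3 - 1/(2*O)
338*(-440) + R(-9) = 338*(-440) + (-3 - ½/(-9)) = -148720 + (-3 - ½*(-⅑)) = -148720 + (-3 + 1/18) = -148720 - 53/18 = -2677013/18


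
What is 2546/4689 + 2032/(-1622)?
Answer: -2699218/3802779 ≈ -0.70980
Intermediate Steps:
2546/4689 + 2032/(-1622) = 2546*(1/4689) + 2032*(-1/1622) = 2546/4689 - 1016/811 = -2699218/3802779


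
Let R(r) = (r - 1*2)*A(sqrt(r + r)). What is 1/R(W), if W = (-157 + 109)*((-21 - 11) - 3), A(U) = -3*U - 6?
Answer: 1/8447052 - sqrt(210)/4223526 ≈ -3.3127e-6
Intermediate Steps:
A(U) = -6 - 3*U
W = 1680 (W = -48*(-32 - 3) = -48*(-35) = 1680)
R(r) = (-6 - 3*sqrt(2)*sqrt(r))*(-2 + r) (R(r) = (r - 1*2)*(-6 - 3*sqrt(r + r)) = (r - 2)*(-6 - 3*sqrt(2)*sqrt(r)) = (-2 + r)*(-6 - 3*sqrt(2)*sqrt(r)) = (-6 - 3*sqrt(2)*sqrt(r))*(-2 + r))
1/R(W) = 1/(-3*(-2 + 1680)*(2 + sqrt(2)*sqrt(1680))) = 1/(-3*1678*(2 + sqrt(2)*(4*sqrt(105)))) = 1/(-3*1678*(2 + 4*sqrt(210))) = 1/(-10068 - 20136*sqrt(210))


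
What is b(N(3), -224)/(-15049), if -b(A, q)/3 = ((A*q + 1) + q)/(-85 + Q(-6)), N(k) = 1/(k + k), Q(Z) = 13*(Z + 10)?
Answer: 71/45147 ≈ 0.0015726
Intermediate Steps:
Q(Z) = 130 + 13*Z (Q(Z) = 13*(10 + Z) = 130 + 13*Z)
N(k) = 1/(2*k)
b(A, q) = 1/11 + q/11 + A*q/11 (b(A, q) = -3*((A*q + 1) + q)/(-85 + (130 + 13*(-6))) = -3*((1 + A*q) + q)/(-85 + (130 - 78)) = -3*(1 + q + A*q)/(-85 + 52) = -3*(1 + q + A*q)/(-33) = -3*(1 + q + A*q)*(-1)/33 = -3*(-1/33 - q/33 - A*q/33) = 1/11 + q/11 + A*q/11)
b(N(3), -224)/(-15049) = (1/11 + (1/11)*(-224) + (1/11)*((1/2)/3)*(-224))/(-15049) = (1/11 - 224/11 + (1/11)*((1/2)*(1/3))*(-224))*(-1/15049) = (1/11 - 224/11 + (1/11)*(1/6)*(-224))*(-1/15049) = (1/11 - 224/11 - 112/33)*(-1/15049) = -71/3*(-1/15049) = 71/45147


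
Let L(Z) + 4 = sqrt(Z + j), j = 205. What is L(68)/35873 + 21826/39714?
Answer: 391402621/712330161 + sqrt(273)/35873 ≈ 0.54993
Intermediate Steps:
L(Z) = -4 + sqrt(205 + Z) (L(Z) = -4 + sqrt(Z + 205) = -4 + sqrt(205 + Z))
L(68)/35873 + 21826/39714 = (-4 + sqrt(205 + 68))/35873 + 21826/39714 = (-4 + sqrt(273))*(1/35873) + 21826*(1/39714) = (-4/35873 + sqrt(273)/35873) + 10913/19857 = 391402621/712330161 + sqrt(273)/35873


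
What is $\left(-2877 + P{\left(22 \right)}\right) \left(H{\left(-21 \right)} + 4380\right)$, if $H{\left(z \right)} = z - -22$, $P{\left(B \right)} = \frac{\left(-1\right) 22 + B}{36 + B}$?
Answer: $-12604137$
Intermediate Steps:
$P{\left(B \right)} = \frac{-22 + B}{36 + B}$
$H{\left(z \right)} = 22 + z$ ($H{\left(z \right)} = z + 22 = 22 + z$)
$\left(-2877 + P{\left(22 \right)}\right) \left(H{\left(-21 \right)} + 4380\right) = \left(-2877 + \frac{-22 + 22}{36 + 22}\right) \left(\left(22 - 21\right) + 4380\right) = \left(-2877 + \frac{1}{58} \cdot 0\right) \left(1 + 4380\right) = \left(-2877 + \frac{1}{58} \cdot 0\right) 4381 = \left(-2877 + 0\right) 4381 = \left(-2877\right) 4381 = -12604137$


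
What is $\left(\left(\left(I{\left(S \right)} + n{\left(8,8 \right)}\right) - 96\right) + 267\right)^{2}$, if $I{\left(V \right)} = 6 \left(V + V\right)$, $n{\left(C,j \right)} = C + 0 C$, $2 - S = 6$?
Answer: $17161$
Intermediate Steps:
$S = -4$ ($S = 2 - 6 = -4$)
$n{\left(C,j \right)} = C$ ($n{\left(C,j \right)} = C + 0 = C$)
$I{\left(V \right)} = 12 V$ ($I{\left(V \right)} = 6 \cdot 2 V = 12 V$)
$\left(\left(\left(I{\left(S \right)} + n{\left(8,8 \right)}\right) - 96\right) + 267\right)^{2} = \left(\left(\left(12 \left(-4\right) + 8\right) - 96\right) + 267\right)^{2} = \left(\left(\left(-48 + 8\right) - 96\right) + 267\right)^{2} = \left(\left(-40 - 96\right) + 267\right)^{2} = \left(-136 + 267\right)^{2} = 131^{2} = 17161$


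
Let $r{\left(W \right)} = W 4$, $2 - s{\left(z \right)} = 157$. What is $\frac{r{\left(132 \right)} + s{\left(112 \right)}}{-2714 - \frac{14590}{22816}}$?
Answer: $- \frac{4255184}{30968607} \approx -0.1374$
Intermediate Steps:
$s{\left(z \right)} = -155$ ($s{\left(z \right)} = 2 - 157 = -155$)
$r{\left(W \right)} = 4 W$
$\frac{r{\left(132 \right)} + s{\left(112 \right)}}{-2714 - \frac{14590}{22816}} = \frac{4 \cdot 132 - 155}{-2714 - \frac{14590}{22816}} = \frac{528 - 155}{-2714 - \frac{7295}{11408}} = \frac{373}{-2714 - \frac{7295}{11408}} = \frac{373}{- \frac{30968607}{11408}} = 373 \left(- \frac{11408}{30968607}\right) = - \frac{4255184}{30968607}$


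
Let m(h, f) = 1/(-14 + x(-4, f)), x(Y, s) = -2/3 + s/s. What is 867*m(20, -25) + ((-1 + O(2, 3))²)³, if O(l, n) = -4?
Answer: 638024/41 ≈ 15562.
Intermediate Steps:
x(Y, s) = ⅓ (x(Y, s) = -2*⅓ + 1 = -⅔ + 1 = ⅓)
m(h, f) = -3/41 (m(h, f) = 1/(-14 + ⅓) = 1/(-41/3) = -3/41)
867*m(20, -25) + ((-1 + O(2, 3))²)³ = 867*(-3/41) + ((-1 - 4)²)³ = -2601/41 + ((-5)²)³ = -2601/41 + 25³ = -2601/41 + 15625 = 638024/41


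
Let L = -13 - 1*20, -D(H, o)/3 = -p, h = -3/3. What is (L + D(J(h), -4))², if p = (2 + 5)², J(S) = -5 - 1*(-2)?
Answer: 12996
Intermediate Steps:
h = -1 (h = -3*⅓ = -1)
J(S) = -3 (J(S) = -5 + 2 = -3)
p = 49 (p = 7² = 49)
D(H, o) = 147 (D(H, o) = -(-3)*49 = -3*(-49) = 147)
L = -33 (L = -13 - 20 = -33)
(L + D(J(h), -4))² = (-33 + 147)² = 114² = 12996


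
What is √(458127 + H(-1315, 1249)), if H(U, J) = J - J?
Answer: 3*√50903 ≈ 676.85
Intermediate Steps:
H(U, J) = 0
√(458127 + H(-1315, 1249)) = √(458127 + 0) = √458127 = 3*√50903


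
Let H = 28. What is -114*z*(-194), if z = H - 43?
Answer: -331740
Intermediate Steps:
z = -15 (z = 28 - 43 = -15)
-114*z*(-194) = -114*(-15)*(-194) = 1710*(-194) = -331740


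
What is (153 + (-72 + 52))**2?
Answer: 17689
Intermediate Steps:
(153 + (-72 + 52))**2 = (153 - 20)**2 = 133**2 = 17689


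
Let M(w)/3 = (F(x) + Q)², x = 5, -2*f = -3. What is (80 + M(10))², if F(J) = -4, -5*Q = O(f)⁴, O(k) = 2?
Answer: 34668544/625 ≈ 55470.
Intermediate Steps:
f = 3/2 (f = -½*(-3) = 3/2 ≈ 1.5000)
Q = -16/5 (Q = -⅕*2⁴ = -⅕*16 = -16/5 ≈ -3.2000)
M(w) = 3888/25 (M(w) = 3*(-4 - 16/5)² = 3*(-36/5)² = 3*(1296/25) = 3888/25)
(80 + M(10))² = (80 + 3888/25)² = (5888/25)² = 34668544/625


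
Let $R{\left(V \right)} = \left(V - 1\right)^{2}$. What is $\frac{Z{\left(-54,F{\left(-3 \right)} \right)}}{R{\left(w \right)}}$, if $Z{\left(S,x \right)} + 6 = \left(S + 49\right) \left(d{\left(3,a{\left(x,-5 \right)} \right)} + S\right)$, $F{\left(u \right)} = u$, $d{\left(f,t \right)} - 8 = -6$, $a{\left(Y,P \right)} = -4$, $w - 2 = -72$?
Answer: $\frac{254}{5041} \approx 0.050387$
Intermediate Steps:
$w = -70$ ($w = 2 - 72 = -70$)
$d{\left(f,t \right)} = 2$ ($d{\left(f,t \right)} = 8 - 6 = 2$)
$Z{\left(S,x \right)} = -6 + \left(2 + S\right) \left(49 + S\right)$ ($Z{\left(S,x \right)} = -6 + \left(S + 49\right) \left(2 + S\right) = -6 + \left(49 + S\right) \left(2 + S\right) = -6 + \left(2 + S\right) \left(49 + S\right)$)
$R{\left(V \right)} = \left(-1 + V\right)^{2}$
$\frac{Z{\left(-54,F{\left(-3 \right)} \right)}}{R{\left(w \right)}} = \frac{92 + \left(-54\right)^{2} + 51 \left(-54\right)}{\left(-1 - 70\right)^{2}} = \frac{92 + 2916 - 2754}{\left(-71\right)^{2}} = \frac{254}{5041}$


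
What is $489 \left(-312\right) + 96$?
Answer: $-152472$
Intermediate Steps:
$489 \left(-312\right) + 96 = -152568 + 96 = -152472$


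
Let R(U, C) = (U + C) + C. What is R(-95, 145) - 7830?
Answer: -7635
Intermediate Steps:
R(U, C) = U + 2*C (R(U, C) = (C + U) + C = U + 2*C)
R(-95, 145) - 7830 = (-95 + 2*145) - 7830 = (-95 + 290) - 7830 = 195 - 7830 = -7635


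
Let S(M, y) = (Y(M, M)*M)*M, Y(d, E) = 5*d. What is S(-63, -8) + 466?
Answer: -1249769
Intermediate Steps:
S(M, y) = 5*M**3 (S(M, y) = ((5*M)*M)*M = (5*M**2)*M = 5*M**3)
S(-63, -8) + 466 = 5*(-63)**3 + 466 = 5*(-250047) + 466 = -1250235 + 466 = -1249769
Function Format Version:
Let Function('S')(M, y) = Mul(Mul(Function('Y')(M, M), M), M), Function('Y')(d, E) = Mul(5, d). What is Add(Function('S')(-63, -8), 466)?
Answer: -1249769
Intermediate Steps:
Function('S')(M, y) = Mul(5, Pow(M, 3)) (Function('S')(M, y) = Mul(Mul(Mul(5, M), M), M) = Mul(Mul(5, Pow(M, 2)), M) = Mul(5, Pow(M, 3)))
Add(Function('S')(-63, -8), 466) = Add(Mul(5, Pow(-63, 3)), 466) = Add(Mul(5, -250047), 466) = Add(-1250235, 466) = -1249769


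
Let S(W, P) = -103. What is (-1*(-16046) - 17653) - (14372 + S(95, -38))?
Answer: -15876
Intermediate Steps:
(-1*(-16046) - 17653) - (14372 + S(95, -38)) = (-1*(-16046) - 17653) - (14372 - 103) = (16046 - 17653) - 1*14269 = -1607 - 14269 = -15876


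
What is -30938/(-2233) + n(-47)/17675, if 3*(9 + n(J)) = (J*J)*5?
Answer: 237870092/16914975 ≈ 14.063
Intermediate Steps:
n(J) = -9 + 5*J²/3 (n(J) = -9 + ((J*J)*5)/3 = -9 + (J²*5)/3 = -9 + (5*J²)/3 = -9 + 5*J²/3)
-30938/(-2233) + n(-47)/17675 = -30938/(-2233) + (-9 + (5/3)*(-47)²)/17675 = -30938*(-1/2233) + (-9 + (5/3)*2209)*(1/17675) = 30938/2233 + (-9 + 11045/3)*(1/17675) = 30938/2233 + (11018/3)*(1/17675) = 30938/2233 + 1574/7575 = 237870092/16914975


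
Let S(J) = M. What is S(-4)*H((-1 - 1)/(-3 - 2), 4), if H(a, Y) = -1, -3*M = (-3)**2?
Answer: 3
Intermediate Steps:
M = -3 (M = -1/3*(-3)**2 = -1/3*9 = -3)
S(J) = -3
S(-4)*H((-1 - 1)/(-3 - 2), 4) = -3*(-1) = 3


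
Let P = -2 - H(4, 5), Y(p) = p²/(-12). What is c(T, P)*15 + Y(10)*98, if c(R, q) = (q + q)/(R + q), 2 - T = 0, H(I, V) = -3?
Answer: -2420/3 ≈ -806.67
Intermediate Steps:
T = 2 (T = 2 - 1*0 = 2 + 0 = 2)
Y(p) = -p²/12 (Y(p) = p²*(-1/12) = -p²/12)
P = 1 (P = -2 - 1*(-3) = -2 + 3 = 1)
c(R, q) = 2*q/(R + q) (c(R, q) = (2*q)/(R + q) = 2*q/(R + q))
c(T, P)*15 + Y(10)*98 = (2*1/(2 + 1))*15 - 1/12*10²*98 = (2*1/3)*15 - 1/12*100*98 = (2*1*(⅓))*15 - 25/3*98 = (⅔)*15 - 2450/3 = 10 - 2450/3 = -2420/3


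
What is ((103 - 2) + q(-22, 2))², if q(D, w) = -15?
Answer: 7396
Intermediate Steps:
((103 - 2) + q(-22, 2))² = ((103 - 2) - 15)² = (101 - 15)² = 86² = 7396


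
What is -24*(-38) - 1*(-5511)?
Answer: 6423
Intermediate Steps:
-24*(-38) - 1*(-5511) = 912 + 5511 = 6423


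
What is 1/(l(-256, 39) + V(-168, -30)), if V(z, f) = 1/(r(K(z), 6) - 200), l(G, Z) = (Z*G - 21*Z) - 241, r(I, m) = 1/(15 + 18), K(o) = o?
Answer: -6599/72879389 ≈ -9.0547e-5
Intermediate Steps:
r(I, m) = 1/33
l(G, Z) = -241 - 21*Z + G*Z (l(G, Z) = (G*Z - 21*Z) - 241 = (-21*Z + G*Z) - 241 = -241 - 21*Z + G*Z)
V(z, f) = -33/6599 (V(z, f) = 1/(1/33 - 200) = 1/(-6599/33) = -33/6599)
1/(l(-256, 39) + V(-168, -30)) = 1/((-241 - 21*39 - 256*39) - 33/6599) = 1/((-241 - 819 - 9984) - 33/6599) = 1/(-11044 - 33/6599) = 1/(-72879389/6599) = -6599/72879389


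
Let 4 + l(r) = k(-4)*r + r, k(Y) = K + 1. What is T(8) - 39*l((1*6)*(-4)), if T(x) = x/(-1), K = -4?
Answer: -1724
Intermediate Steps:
k(Y) = -3 (k(Y) = -4 + 1 = -3)
T(x) = -x (T(x) = x*(-1) = -x)
l(r) = -4 - 2*r (l(r) = -4 + (-3*r + r) = -4 - 2*r)
T(8) - 39*l((1*6)*(-4)) = -1*8 - 39*(-4 - 2*1*6*(-4)) = -8 - 39*(-4 - 12*(-4)) = -8 - 39*(-4 - 2*(-24)) = -8 - 39*(-4 + 48) = -8 - 39*44 = -8 - 1716 = -1724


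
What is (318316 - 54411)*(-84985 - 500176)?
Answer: -154426913705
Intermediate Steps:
(318316 - 54411)*(-84985 - 500176) = 263905*(-585161) = -154426913705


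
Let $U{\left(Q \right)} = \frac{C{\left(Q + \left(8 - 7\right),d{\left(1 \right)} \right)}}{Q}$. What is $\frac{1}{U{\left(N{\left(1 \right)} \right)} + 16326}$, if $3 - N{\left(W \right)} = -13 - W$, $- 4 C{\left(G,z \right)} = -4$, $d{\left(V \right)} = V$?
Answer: $\frac{17}{277543} \approx 6.1252 \cdot 10^{-5}$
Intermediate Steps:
$C{\left(G,z \right)} = 1$ ($C{\left(G,z \right)} = \left(- \frac{1}{4}\right) \left(-4\right) = 1$)
$N{\left(W \right)} = 16 + W$ ($N{\left(W \right)} = 3 - \left(-13 - W\right) = 3 + \left(13 + W\right) = 16 + W$)
$U{\left(Q \right)} = \frac{1}{Q}$ ($U{\left(Q \right)} = 1 \frac{1}{Q} = \frac{1}{Q}$)
$\frac{1}{U{\left(N{\left(1 \right)} \right)} + 16326} = \frac{1}{\frac{1}{16 + 1} + 16326} = \frac{1}{\frac{1}{17} + 16326} = \frac{1}{\frac{277543}{17}} = \frac{17}{277543}$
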